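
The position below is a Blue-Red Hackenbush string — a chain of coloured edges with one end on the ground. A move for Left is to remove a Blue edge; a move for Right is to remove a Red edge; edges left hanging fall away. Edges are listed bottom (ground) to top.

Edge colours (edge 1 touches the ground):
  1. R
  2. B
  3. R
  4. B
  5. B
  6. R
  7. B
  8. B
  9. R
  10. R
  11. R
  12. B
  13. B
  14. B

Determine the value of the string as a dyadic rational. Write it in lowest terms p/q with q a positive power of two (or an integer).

-4721/8192

Build value(s[:k]) for k = 1..14, string s = R B R B B R B B R R R B B B.
1 of 14 · R · max L −∞ · min R 0 so -1
2 of 14 · RB · max L -1 · min R 0 so -1/2
3 of 14 · RBR · max L -1 · min R -1/2 so -3/4
4 of 14 · RBRB · max L -3/4 · min R -1/2 so -5/8
5 of 14 · RBRBB · max L -5/8 · min R -1/2 so -9/16
6 of 14 · RBRBBR · max L -5/8 · min R -9/16 so -19/32
7 of 14 · RBRBBRB · max L -19/32 · min R -9/16 so -37/64
8 of 14 · RBRBBRBB · max L -37/64 · min R -9/16 so -73/128
9 of 14 · RBRBBRBBR · max L -37/64 · min R -73/128 so -147/256
10 of 14 · RBRBBRBBRR · max L -37/64 · min R -147/256 so -295/512
11 of 14 · RBRBBRBBRRR · max L -37/64 · min R -295/512 so -591/1024
12 of 14 · RBRBBRBBRRRB · max L -591/1024 · min R -295/512 so -1181/2048
13 of 14 · RBRBBRBBRRRBB · max L -1181/2048 · min R -295/512 so -2361/4096
14 of 14 · RBRBBRBBRRRBBB · max L -2361/4096 · min R -295/512 so -4721/8192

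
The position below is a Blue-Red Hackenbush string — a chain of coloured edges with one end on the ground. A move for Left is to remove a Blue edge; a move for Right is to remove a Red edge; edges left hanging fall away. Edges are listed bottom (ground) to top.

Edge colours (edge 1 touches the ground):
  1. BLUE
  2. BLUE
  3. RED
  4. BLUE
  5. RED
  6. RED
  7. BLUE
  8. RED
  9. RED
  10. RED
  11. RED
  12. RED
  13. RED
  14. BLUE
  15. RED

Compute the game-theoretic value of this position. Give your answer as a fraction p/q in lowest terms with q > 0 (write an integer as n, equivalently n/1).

12805/8192

Build g(s[:k]) for k = 1..15, string s = BLUE BLUE RED BLUE RED RED BLUE RED RED RED RED RED RED BLUE RED.
1 of 15 · B · max L 0 · min R +∞ → 1
2 of 15 · BB · max L 1 · min R +∞ → 2
3 of 15 · BBR · max L 1 · min R 2 → 3/2
4 of 15 · BBRB · max L 3/2 · min R 2 → 7/4
5 of 15 · BBRBR · max L 3/2 · min R 7/4 → 13/8
6 of 15 · BBRBRR · max L 3/2 · min R 13/8 → 25/16
7 of 15 · BBRBRRB · max L 25/16 · min R 13/8 → 51/32
8 of 15 · BBRBRRBR · max L 25/16 · min R 51/32 → 101/64
9 of 15 · BBRBRRBRR · max L 25/16 · min R 101/64 → 201/128
10 of 15 · BBRBRRBRRR · max L 25/16 · min R 201/128 → 401/256
11 of 15 · BBRBRRBRRRR · max L 25/16 · min R 401/256 → 801/512
12 of 15 · BBRBRRBRRRRR · max L 25/16 · min R 801/512 → 1601/1024
13 of 15 · BBRBRRBRRRRRR · max L 25/16 · min R 1601/1024 → 3201/2048
14 of 15 · BBRBRRBRRRRRRB · max L 3201/2048 · min R 1601/1024 → 6403/4096
15 of 15 · BBRBRRBRRRRRRBR · max L 3201/2048 · min R 6403/4096 → 12805/8192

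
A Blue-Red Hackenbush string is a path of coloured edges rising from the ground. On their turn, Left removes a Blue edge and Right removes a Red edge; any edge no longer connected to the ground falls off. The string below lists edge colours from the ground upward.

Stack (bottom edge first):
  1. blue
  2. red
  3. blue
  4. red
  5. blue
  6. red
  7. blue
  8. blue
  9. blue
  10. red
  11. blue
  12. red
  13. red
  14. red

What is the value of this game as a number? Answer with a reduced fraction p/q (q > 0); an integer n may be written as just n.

5585/8192

Prefix values for blue red blue red blue red blue blue blue red blue red red red via {L|R} + simplicity:
v_1 [b]  L=[0]  R=[none]  so 1
v_2 [br]  L=[0]  R=[1]  so 1/2
v_3 [brb]  L=[0; 1/2]  R=[1]  so 3/4
v_4 [brbr]  L=[0; 1/2]  R=[3/4; 1]  so 5/8
v_5 [brbrb]  L=[0; 1/2; 5/8]  R=[3/4; 1]  so 11/16
v_6 [brbrbr]  L=[0; 1/2; 5/8]  R=[11/16; 3/4; 1]  so 21/32
v_7 [brbrbrb]  L=[0; 1/2; 5/8; 21/32]  R=[11/16; 3/4; 1]  so 43/64
v_8 [brbrbrbb]  L=[0; 1/2; 5/8; 21/32; 43/64]  R=[11/16; 3/4; 1]  so 87/128
v_9 [brbrbrbbb]  L=[0; 1/2; 5/8; 21/32; 43/64; 87/128]  R=[11/16; 3/4; 1]  so 175/256
v_10 [brbrbrbbbr]  L=[0; 1/2; 5/8; 21/32; 43/64; 87/128]  R=[175/256; 11/16; 3/4; 1]  so 349/512
v_11 [brbrbrbbbrb]  L=[0; 1/2; 5/8; 21/32; 43/64; 87/128; 349/512]  R=[175/256; 11/16; 3/4; 1]  so 699/1024
v_12 [brbrbrbbbrbr]  L=[0; 1/2; 5/8; 21/32; 43/64; 87/128; 349/512]  R=[699/1024; 175/256; 11/16; 3/4; 1]  so 1397/2048
v_13 [brbrbrbbbrbrr]  L=[0; 1/2; 5/8; 21/32; 43/64; 87/128; 349/512]  R=[1397/2048; 699/1024; 175/256; 11/16; 3/4; 1]  so 2793/4096
v_14 [brbrbrbbbrbrrr]  L=[0; 1/2; 5/8; 21/32; 43/64; 87/128; 349/512]  R=[2793/4096; 1397/2048; 699/1024; 175/256; 11/16; 3/4; 1]  so 5585/8192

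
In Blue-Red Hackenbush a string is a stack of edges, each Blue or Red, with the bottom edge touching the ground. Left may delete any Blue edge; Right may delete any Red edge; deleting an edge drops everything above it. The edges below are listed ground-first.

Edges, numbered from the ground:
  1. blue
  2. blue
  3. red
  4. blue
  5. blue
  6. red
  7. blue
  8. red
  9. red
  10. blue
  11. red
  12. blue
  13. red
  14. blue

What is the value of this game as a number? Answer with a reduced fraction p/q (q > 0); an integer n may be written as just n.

edge 1 of 14 (blue): { 0 | (no moves) } gives 1
edge 2 of 14 (blue): { 0 1 | (no moves) } gives 2
edge 3 of 14 (red): { 0 1 | 2 } gives 3/2
edge 4 of 14 (blue): { 0 1 3/2 | 2 } gives 7/4
edge 5 of 14 (blue): { 0 1 3/2 7/4 | 2 } gives 15/8
edge 6 of 14 (red): { 0 1 3/2 7/4 | 15/8 2 } gives 29/16
edge 7 of 14 (blue): { 0 1 3/2 7/4 29/16 | 15/8 2 } gives 59/32
edge 8 of 14 (red): { 0 1 3/2 7/4 29/16 | 59/32 15/8 2 } gives 117/64
edge 9 of 14 (red): { 0 1 3/2 7/4 29/16 | 117/64 59/32 15/8 2 } gives 233/128
edge 10 of 14 (blue): { 0 1 3/2 7/4 29/16 233/128 | 117/64 59/32 15/8 2 } gives 467/256
edge 11 of 14 (red): { 0 1 3/2 7/4 29/16 233/128 | 467/256 117/64 59/32 15/8 2 } gives 933/512
edge 12 of 14 (blue): { 0 1 3/2 7/4 29/16 233/128 933/512 | 467/256 117/64 59/32 15/8 2 } gives 1867/1024
edge 13 of 14 (red): { 0 1 3/2 7/4 29/16 233/128 933/512 | 1867/1024 467/256 117/64 59/32 15/8 2 } gives 3733/2048
edge 14 of 14 (blue): { 0 1 3/2 7/4 29/16 233/128 933/512 3733/2048 | 1867/1024 467/256 117/64 59/32 15/8 2 } gives 7467/4096

7467/4096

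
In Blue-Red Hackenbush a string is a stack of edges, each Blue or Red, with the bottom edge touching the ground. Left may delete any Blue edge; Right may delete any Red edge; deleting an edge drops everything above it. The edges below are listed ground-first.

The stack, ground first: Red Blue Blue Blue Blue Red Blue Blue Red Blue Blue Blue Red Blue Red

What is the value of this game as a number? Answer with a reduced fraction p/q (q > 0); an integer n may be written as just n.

-1163/16384

Recurse on prefixes of the 15-edge string Red Blue Blue Blue Blue Red Blue Blue Red Blue Blue Blue Red Blue Red:
value(R) = { · | 0 } => -1
value(RB) = { -1 | 0 } => -1/2
value(RBB) = { -1, -1/2 | 0 } => -1/4
value(RBBB) = { -1, -1/2, -1/4 | 0 } => -1/8
value(RBBBB) = { -1, -1/2, -1/4, -1/8 | 0 } => -1/16
value(RBBBBR) = { -1, -1/2, -1/4, -1/8 | -1/16, 0 } => -3/32
value(RBBBBRB) = { -1, -1/2, -1/4, -1/8, -3/32 | -1/16, 0 } => -5/64
value(RBBBBRBB) = { -1, -1/2, -1/4, -1/8, -3/32, -5/64 | -1/16, 0 } => -9/128
value(RBBBBRBBR) = { -1, -1/2, -1/4, -1/8, -3/32, -5/64 | -9/128, -1/16, 0 } => -19/256
value(RBBBBRBBRB) = { -1, -1/2, -1/4, -1/8, -3/32, -5/64, -19/256 | -9/128, -1/16, 0 } => -37/512
value(RBBBBRBBRBB) = { -1, -1/2, -1/4, -1/8, -3/32, -5/64, -19/256, -37/512 | -9/128, -1/16, 0 } => -73/1024
value(RBBBBRBBRBBB) = { -1, -1/2, -1/4, -1/8, -3/32, -5/64, -19/256, -37/512, -73/1024 | -9/128, -1/16, 0 } => -145/2048
value(RBBBBRBBRBBBR) = { -1, -1/2, -1/4, -1/8, -3/32, -5/64, -19/256, -37/512, -73/1024 | -145/2048, -9/128, -1/16, 0 } => -291/4096
value(RBBBBRBBRBBBRB) = { -1, -1/2, -1/4, -1/8, -3/32, -5/64, -19/256, -37/512, -73/1024, -291/4096 | -145/2048, -9/128, -1/16, 0 } => -581/8192
value(RBBBBRBBRBBBRBR) = { -1, -1/2, -1/4, -1/8, -3/32, -5/64, -19/256, -37/512, -73/1024, -291/4096 | -581/8192, -145/2048, -9/128, -1/16, 0 } => -1163/16384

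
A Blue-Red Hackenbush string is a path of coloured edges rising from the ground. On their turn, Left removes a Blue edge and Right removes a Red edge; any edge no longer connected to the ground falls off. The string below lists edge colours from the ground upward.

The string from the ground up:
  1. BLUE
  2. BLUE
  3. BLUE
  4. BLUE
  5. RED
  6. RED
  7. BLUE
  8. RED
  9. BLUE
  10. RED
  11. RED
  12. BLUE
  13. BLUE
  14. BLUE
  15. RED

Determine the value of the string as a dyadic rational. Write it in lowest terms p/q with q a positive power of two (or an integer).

6813/2048

edge 1 of 15 (BLUE): { 0 | none } ⇒ 1
edge 2 of 15 (BLUE): { 0 1 | none } ⇒ 2
edge 3 of 15 (BLUE): { 0 1 2 | none } ⇒ 3
edge 4 of 15 (BLUE): { 0 1 2 3 | none } ⇒ 4
edge 5 of 15 (RED): { 0 1 2 3 | 4 } ⇒ 7/2
edge 6 of 15 (RED): { 0 1 2 3 | 7/2 4 } ⇒ 13/4
edge 7 of 15 (BLUE): { 0 1 2 3 13/4 | 7/2 4 } ⇒ 27/8
edge 8 of 15 (RED): { 0 1 2 3 13/4 | 27/8 7/2 4 } ⇒ 53/16
edge 9 of 15 (BLUE): { 0 1 2 3 13/4 53/16 | 27/8 7/2 4 } ⇒ 107/32
edge 10 of 15 (RED): { 0 1 2 3 13/4 53/16 | 107/32 27/8 7/2 4 } ⇒ 213/64
edge 11 of 15 (RED): { 0 1 2 3 13/4 53/16 | 213/64 107/32 27/8 7/2 4 } ⇒ 425/128
edge 12 of 15 (BLUE): { 0 1 2 3 13/4 53/16 425/128 | 213/64 107/32 27/8 7/2 4 } ⇒ 851/256
edge 13 of 15 (BLUE): { 0 1 2 3 13/4 53/16 425/128 851/256 | 213/64 107/32 27/8 7/2 4 } ⇒ 1703/512
edge 14 of 15 (BLUE): { 0 1 2 3 13/4 53/16 425/128 851/256 1703/512 | 213/64 107/32 27/8 7/2 4 } ⇒ 3407/1024
edge 15 of 15 (RED): { 0 1 2 3 13/4 53/16 425/128 851/256 1703/512 | 3407/1024 213/64 107/32 27/8 7/2 4 } ⇒ 6813/2048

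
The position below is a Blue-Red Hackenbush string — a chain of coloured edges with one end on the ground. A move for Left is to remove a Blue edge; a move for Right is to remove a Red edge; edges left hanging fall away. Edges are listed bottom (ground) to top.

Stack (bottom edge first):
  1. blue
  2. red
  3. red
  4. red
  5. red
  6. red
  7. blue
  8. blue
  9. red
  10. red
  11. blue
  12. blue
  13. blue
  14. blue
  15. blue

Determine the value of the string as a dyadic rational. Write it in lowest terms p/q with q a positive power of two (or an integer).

1 of 15 · b · max L 0 · min R +∞ — 1
2 of 15 · br · max L 0 · min R 1 — 1/2
3 of 15 · brr · max L 0 · min R 1/2 — 1/4
4 of 15 · brrr · max L 0 · min R 1/4 — 1/8
5 of 15 · brrrr · max L 0 · min R 1/8 — 1/16
6 of 15 · brrrrr · max L 0 · min R 1/16 — 1/32
7 of 15 · brrrrrb · max L 1/32 · min R 1/16 — 3/64
8 of 15 · brrrrrbb · max L 3/64 · min R 1/16 — 7/128
9 of 15 · brrrrrbbr · max L 3/64 · min R 7/128 — 13/256
10 of 15 · brrrrrbbrr · max L 3/64 · min R 13/256 — 25/512
11 of 15 · brrrrrbbrrb · max L 25/512 · min R 13/256 — 51/1024
12 of 15 · brrrrrbbrrbb · max L 51/1024 · min R 13/256 — 103/2048
13 of 15 · brrrrrbbrrbbb · max L 103/2048 · min R 13/256 — 207/4096
14 of 15 · brrrrrbbrrbbbb · max L 207/4096 · min R 13/256 — 415/8192
15 of 15 · brrrrrbbrrbbbbb · max L 415/8192 · min R 13/256 — 831/16384

831/16384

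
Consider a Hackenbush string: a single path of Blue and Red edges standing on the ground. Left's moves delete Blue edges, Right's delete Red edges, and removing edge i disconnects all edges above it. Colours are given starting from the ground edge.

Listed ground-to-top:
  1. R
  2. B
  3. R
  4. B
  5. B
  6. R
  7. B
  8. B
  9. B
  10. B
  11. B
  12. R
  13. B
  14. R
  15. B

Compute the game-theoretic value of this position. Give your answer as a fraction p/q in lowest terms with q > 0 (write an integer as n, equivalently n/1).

-9237/16384

v(R) = { none | 0 } gives -1
v(RB) = { -1 | 0 } gives -1/2
v(RBR) = { -1 | -1/2; 0 } gives -3/4
v(RBRB) = { -1; -3/4 | -1/2; 0 } gives -5/8
v(RBRBB) = { -1; -3/4; -5/8 | -1/2; 0 } gives -9/16
v(RBRBBR) = { -1; -3/4; -5/8 | -9/16; -1/2; 0 } gives -19/32
v(RBRBBRB) = { -1; -3/4; -5/8; -19/32 | -9/16; -1/2; 0 } gives -37/64
v(RBRBBRBB) = { -1; -3/4; -5/8; -19/32; -37/64 | -9/16; -1/2; 0 } gives -73/128
v(RBRBBRBBB) = { -1; -3/4; -5/8; -19/32; -37/64; -73/128 | -9/16; -1/2; 0 } gives -145/256
v(RBRBBRBBBB) = { -1; -3/4; -5/8; -19/32; -37/64; -73/128; -145/256 | -9/16; -1/2; 0 } gives -289/512
v(RBRBBRBBBBB) = { -1; -3/4; -5/8; -19/32; -37/64; -73/128; -145/256; -289/512 | -9/16; -1/2; 0 } gives -577/1024
v(RBRBBRBBBBBR) = { -1; -3/4; -5/8; -19/32; -37/64; -73/128; -145/256; -289/512 | -577/1024; -9/16; -1/2; 0 } gives -1155/2048
v(RBRBBRBBBBBRB) = { -1; -3/4; -5/8; -19/32; -37/64; -73/128; -145/256; -289/512; -1155/2048 | -577/1024; -9/16; -1/2; 0 } gives -2309/4096
v(RBRBBRBBBBBRBR) = { -1; -3/4; -5/8; -19/32; -37/64; -73/128; -145/256; -289/512; -1155/2048 | -2309/4096; -577/1024; -9/16; -1/2; 0 } gives -4619/8192
v(RBRBBRBBBBBRBRB) = { -1; -3/4; -5/8; -19/32; -37/64; -73/128; -145/256; -289/512; -1155/2048; -4619/8192 | -2309/4096; -577/1024; -9/16; -1/2; 0 } gives -9237/16384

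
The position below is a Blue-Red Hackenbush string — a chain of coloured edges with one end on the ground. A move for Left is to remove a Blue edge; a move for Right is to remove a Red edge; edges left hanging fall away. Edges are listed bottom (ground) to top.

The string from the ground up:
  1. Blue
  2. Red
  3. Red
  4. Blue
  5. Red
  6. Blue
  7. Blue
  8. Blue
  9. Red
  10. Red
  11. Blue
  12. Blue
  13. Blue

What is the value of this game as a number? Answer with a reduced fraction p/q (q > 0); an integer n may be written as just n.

1487/4096

v(B) = { 0 | ∅ } = 1
v(BR) = { 0 | 1 } = 1/2
v(BRR) = { 0 | 1/2, 1 } = 1/4
v(BRRB) = { 0, 1/4 | 1/2, 1 } = 3/8
v(BRRBR) = { 0, 1/4 | 3/8, 1/2, 1 } = 5/16
v(BRRBRB) = { 0, 1/4, 5/16 | 3/8, 1/2, 1 } = 11/32
v(BRRBRBB) = { 0, 1/4, 5/16, 11/32 | 3/8, 1/2, 1 } = 23/64
v(BRRBRBBB) = { 0, 1/4, 5/16, 11/32, 23/64 | 3/8, 1/2, 1 } = 47/128
v(BRRBRBBBR) = { 0, 1/4, 5/16, 11/32, 23/64 | 47/128, 3/8, 1/2, 1 } = 93/256
v(BRRBRBBBRR) = { 0, 1/4, 5/16, 11/32, 23/64 | 93/256, 47/128, 3/8, 1/2, 1 } = 185/512
v(BRRBRBBBRRB) = { 0, 1/4, 5/16, 11/32, 23/64, 185/512 | 93/256, 47/128, 3/8, 1/2, 1 } = 371/1024
v(BRRBRBBBRRBB) = { 0, 1/4, 5/16, 11/32, 23/64, 185/512, 371/1024 | 93/256, 47/128, 3/8, 1/2, 1 } = 743/2048
v(BRRBRBBBRRBBB) = { 0, 1/4, 5/16, 11/32, 23/64, 185/512, 371/1024, 743/2048 | 93/256, 47/128, 3/8, 1/2, 1 } = 1487/4096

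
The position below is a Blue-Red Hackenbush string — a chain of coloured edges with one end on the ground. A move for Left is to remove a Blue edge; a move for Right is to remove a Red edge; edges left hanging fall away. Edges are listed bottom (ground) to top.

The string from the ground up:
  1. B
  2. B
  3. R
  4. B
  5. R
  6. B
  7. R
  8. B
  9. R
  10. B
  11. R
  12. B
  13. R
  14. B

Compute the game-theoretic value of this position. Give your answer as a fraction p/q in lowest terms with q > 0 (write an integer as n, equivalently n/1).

6827/4096

B: Left { 0 }, Right { — } so simplest 1
BB: Left { 0 1 }, Right { — } so simplest 2
BBR: Left { 0 1 }, Right { 2 } so simplest 3/2
BBRB: Left { 0 1 3/2 }, Right { 2 } so simplest 7/4
BBRBR: Left { 0 1 3/2 }, Right { 7/4 2 } so simplest 13/8
BBRBRB: Left { 0 1 3/2 13/8 }, Right { 7/4 2 } so simplest 27/16
BBRBRBR: Left { 0 1 3/2 13/8 }, Right { 27/16 7/4 2 } so simplest 53/32
BBRBRBRB: Left { 0 1 3/2 13/8 53/32 }, Right { 27/16 7/4 2 } so simplest 107/64
BBRBRBRBR: Left { 0 1 3/2 13/8 53/32 }, Right { 107/64 27/16 7/4 2 } so simplest 213/128
BBRBRBRBRB: Left { 0 1 3/2 13/8 53/32 213/128 }, Right { 107/64 27/16 7/4 2 } so simplest 427/256
BBRBRBRBRBR: Left { 0 1 3/2 13/8 53/32 213/128 }, Right { 427/256 107/64 27/16 7/4 2 } so simplest 853/512
BBRBRBRBRBRB: Left { 0 1 3/2 13/8 53/32 213/128 853/512 }, Right { 427/256 107/64 27/16 7/4 2 } so simplest 1707/1024
BBRBRBRBRBRBR: Left { 0 1 3/2 13/8 53/32 213/128 853/512 }, Right { 1707/1024 427/256 107/64 27/16 7/4 2 } so simplest 3413/2048
BBRBRBRBRBRBRB: Left { 0 1 3/2 13/8 53/32 213/128 853/512 3413/2048 }, Right { 1707/1024 427/256 107/64 27/16 7/4 2 } so simplest 6827/4096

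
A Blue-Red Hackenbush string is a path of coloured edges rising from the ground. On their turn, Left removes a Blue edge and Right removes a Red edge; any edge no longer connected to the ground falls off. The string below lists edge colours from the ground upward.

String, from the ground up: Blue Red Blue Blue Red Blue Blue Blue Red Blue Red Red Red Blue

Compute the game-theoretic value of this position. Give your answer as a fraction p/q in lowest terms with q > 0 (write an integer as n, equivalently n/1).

g_1 [B]  L=[0]  R=[—]  — 1
g_2 [BR]  L=[0]  R=[1]  — 1/2
g_3 [BRB]  L=[0 1/2]  R=[1]  — 3/4
g_4 [BRBB]  L=[0 1/2 3/4]  R=[1]  — 7/8
g_5 [BRBBR]  L=[0 1/2 3/4]  R=[7/8 1]  — 13/16
g_6 [BRBBRB]  L=[0 1/2 3/4 13/16]  R=[7/8 1]  — 27/32
g_7 [BRBBRBB]  L=[0 1/2 3/4 13/16 27/32]  R=[7/8 1]  — 55/64
g_8 [BRBBRBBB]  L=[0 1/2 3/4 13/16 27/32 55/64]  R=[7/8 1]  — 111/128
g_9 [BRBBRBBBR]  L=[0 1/2 3/4 13/16 27/32 55/64]  R=[111/128 7/8 1]  — 221/256
g_10 [BRBBRBBBRB]  L=[0 1/2 3/4 13/16 27/32 55/64 221/256]  R=[111/128 7/8 1]  — 443/512
g_11 [BRBBRBBBRBR]  L=[0 1/2 3/4 13/16 27/32 55/64 221/256]  R=[443/512 111/128 7/8 1]  — 885/1024
g_12 [BRBBRBBBRBRR]  L=[0 1/2 3/4 13/16 27/32 55/64 221/256]  R=[885/1024 443/512 111/128 7/8 1]  — 1769/2048
g_13 [BRBBRBBBRBRRR]  L=[0 1/2 3/4 13/16 27/32 55/64 221/256]  R=[1769/2048 885/1024 443/512 111/128 7/8 1]  — 3537/4096
g_14 [BRBBRBBBRBRRRB]  L=[0 1/2 3/4 13/16 27/32 55/64 221/256 3537/4096]  R=[1769/2048 885/1024 443/512 111/128 7/8 1]  — 7075/8192

7075/8192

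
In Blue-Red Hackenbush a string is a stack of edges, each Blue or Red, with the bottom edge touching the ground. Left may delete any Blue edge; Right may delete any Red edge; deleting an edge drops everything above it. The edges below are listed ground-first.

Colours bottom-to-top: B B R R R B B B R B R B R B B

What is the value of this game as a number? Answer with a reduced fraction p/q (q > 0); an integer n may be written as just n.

Build G(s[:k]) for k = 1..15, string s = B B R R R B B B R B R B R B B.
edge 1 of 15 (B): { 0 | — } ⇒ 1
edge 2 of 15 (B): { 0,1 | — } ⇒ 2
edge 3 of 15 (R): { 0,1 | 2 } ⇒ 3/2
edge 4 of 15 (R): { 0,1 | 3/2,2 } ⇒ 5/4
edge 5 of 15 (R): { 0,1 | 5/4,3/2,2 } ⇒ 9/8
edge 6 of 15 (B): { 0,1,9/8 | 5/4,3/2,2 } ⇒ 19/16
edge 7 of 15 (B): { 0,1,9/8,19/16 | 5/4,3/2,2 } ⇒ 39/32
edge 8 of 15 (B): { 0,1,9/8,19/16,39/32 | 5/4,3/2,2 } ⇒ 79/64
edge 9 of 15 (R): { 0,1,9/8,19/16,39/32 | 79/64,5/4,3/2,2 } ⇒ 157/128
edge 10 of 15 (B): { 0,1,9/8,19/16,39/32,157/128 | 79/64,5/4,3/2,2 } ⇒ 315/256
edge 11 of 15 (R): { 0,1,9/8,19/16,39/32,157/128 | 315/256,79/64,5/4,3/2,2 } ⇒ 629/512
edge 12 of 15 (B): { 0,1,9/8,19/16,39/32,157/128,629/512 | 315/256,79/64,5/4,3/2,2 } ⇒ 1259/1024
edge 13 of 15 (R): { 0,1,9/8,19/16,39/32,157/128,629/512 | 1259/1024,315/256,79/64,5/4,3/2,2 } ⇒ 2517/2048
edge 14 of 15 (B): { 0,1,9/8,19/16,39/32,157/128,629/512,2517/2048 | 1259/1024,315/256,79/64,5/4,3/2,2 } ⇒ 5035/4096
edge 15 of 15 (B): { 0,1,9/8,19/16,39/32,157/128,629/512,2517/2048,5035/4096 | 1259/1024,315/256,79/64,5/4,3/2,2 } ⇒ 10071/8192

10071/8192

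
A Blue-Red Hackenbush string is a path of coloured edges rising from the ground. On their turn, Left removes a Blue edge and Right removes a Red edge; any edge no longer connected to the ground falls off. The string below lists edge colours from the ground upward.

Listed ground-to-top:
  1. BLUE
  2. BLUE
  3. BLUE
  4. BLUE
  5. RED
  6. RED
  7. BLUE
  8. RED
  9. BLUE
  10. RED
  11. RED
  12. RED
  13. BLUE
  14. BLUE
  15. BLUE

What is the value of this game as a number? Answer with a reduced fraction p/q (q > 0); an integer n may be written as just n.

6799/2048

Build value(s[:k]) for k = 1..15, string s = BLUE BLUE BLUE BLUE RED RED BLUE RED BLUE RED RED RED BLUE BLUE BLUE.
edge 1 of 15 (BLUE): { 0 | · } => 1
edge 2 of 15 (BLUE): { 0,1 | · } => 2
edge 3 of 15 (BLUE): { 0,1,2 | · } => 3
edge 4 of 15 (BLUE): { 0,1,2,3 | · } => 4
edge 5 of 15 (RED): { 0,1,2,3 | 4 } => 7/2
edge 6 of 15 (RED): { 0,1,2,3 | 7/2,4 } => 13/4
edge 7 of 15 (BLUE): { 0,1,2,3,13/4 | 7/2,4 } => 27/8
edge 8 of 15 (RED): { 0,1,2,3,13/4 | 27/8,7/2,4 } => 53/16
edge 9 of 15 (BLUE): { 0,1,2,3,13/4,53/16 | 27/8,7/2,4 } => 107/32
edge 10 of 15 (RED): { 0,1,2,3,13/4,53/16 | 107/32,27/8,7/2,4 } => 213/64
edge 11 of 15 (RED): { 0,1,2,3,13/4,53/16 | 213/64,107/32,27/8,7/2,4 } => 425/128
edge 12 of 15 (RED): { 0,1,2,3,13/4,53/16 | 425/128,213/64,107/32,27/8,7/2,4 } => 849/256
edge 13 of 15 (BLUE): { 0,1,2,3,13/4,53/16,849/256 | 425/128,213/64,107/32,27/8,7/2,4 } => 1699/512
edge 14 of 15 (BLUE): { 0,1,2,3,13/4,53/16,849/256,1699/512 | 425/128,213/64,107/32,27/8,7/2,4 } => 3399/1024
edge 15 of 15 (BLUE): { 0,1,2,3,13/4,53/16,849/256,1699/512,3399/1024 | 425/128,213/64,107/32,27/8,7/2,4 } => 6799/2048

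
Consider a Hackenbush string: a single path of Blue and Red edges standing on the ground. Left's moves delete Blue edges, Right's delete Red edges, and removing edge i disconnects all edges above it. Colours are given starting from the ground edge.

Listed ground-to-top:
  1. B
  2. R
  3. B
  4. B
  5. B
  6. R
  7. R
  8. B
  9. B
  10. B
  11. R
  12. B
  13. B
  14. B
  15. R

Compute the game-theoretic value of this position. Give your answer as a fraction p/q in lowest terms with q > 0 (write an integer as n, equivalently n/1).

14813/16384

value(B) = { 0 | — } ⇒ 1
value(BR) = { 0 | 1 } ⇒ 1/2
value(BRB) = { 0 1/2 | 1 } ⇒ 3/4
value(BRBB) = { 0 1/2 3/4 | 1 } ⇒ 7/8
value(BRBBB) = { 0 1/2 3/4 7/8 | 1 } ⇒ 15/16
value(BRBBBR) = { 0 1/2 3/4 7/8 | 15/16 1 } ⇒ 29/32
value(BRBBBRR) = { 0 1/2 3/4 7/8 | 29/32 15/16 1 } ⇒ 57/64
value(BRBBBRRB) = { 0 1/2 3/4 7/8 57/64 | 29/32 15/16 1 } ⇒ 115/128
value(BRBBBRRBB) = { 0 1/2 3/4 7/8 57/64 115/128 | 29/32 15/16 1 } ⇒ 231/256
value(BRBBBRRBBB) = { 0 1/2 3/4 7/8 57/64 115/128 231/256 | 29/32 15/16 1 } ⇒ 463/512
value(BRBBBRRBBBR) = { 0 1/2 3/4 7/8 57/64 115/128 231/256 | 463/512 29/32 15/16 1 } ⇒ 925/1024
value(BRBBBRRBBBRB) = { 0 1/2 3/4 7/8 57/64 115/128 231/256 925/1024 | 463/512 29/32 15/16 1 } ⇒ 1851/2048
value(BRBBBRRBBBRBB) = { 0 1/2 3/4 7/8 57/64 115/128 231/256 925/1024 1851/2048 | 463/512 29/32 15/16 1 } ⇒ 3703/4096
value(BRBBBRRBBBRBBB) = { 0 1/2 3/4 7/8 57/64 115/128 231/256 925/1024 1851/2048 3703/4096 | 463/512 29/32 15/16 1 } ⇒ 7407/8192
value(BRBBBRRBBBRBBBR) = { 0 1/2 3/4 7/8 57/64 115/128 231/256 925/1024 1851/2048 3703/4096 | 7407/8192 463/512 29/32 15/16 1 } ⇒ 14813/16384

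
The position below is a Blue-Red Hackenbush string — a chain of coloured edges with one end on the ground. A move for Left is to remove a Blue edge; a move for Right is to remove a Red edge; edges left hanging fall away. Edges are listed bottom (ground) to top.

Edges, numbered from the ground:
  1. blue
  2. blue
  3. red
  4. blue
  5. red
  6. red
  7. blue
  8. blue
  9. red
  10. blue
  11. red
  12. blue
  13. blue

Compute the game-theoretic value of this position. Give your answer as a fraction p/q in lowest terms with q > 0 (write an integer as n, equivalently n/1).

3287/2048

b: Left { 0 }, Right {  } — simplest 1
bb: Left { 0, 1 }, Right {  } — simplest 2
bbr: Left { 0, 1 }, Right { 2 } — simplest 3/2
bbrb: Left { 0, 1, 3/2 }, Right { 2 } — simplest 7/4
bbrbr: Left { 0, 1, 3/2 }, Right { 7/4, 2 } — simplest 13/8
bbrbrr: Left { 0, 1, 3/2 }, Right { 13/8, 7/4, 2 } — simplest 25/16
bbrbrrb: Left { 0, 1, 3/2, 25/16 }, Right { 13/8, 7/4, 2 } — simplest 51/32
bbrbrrbb: Left { 0, 1, 3/2, 25/16, 51/32 }, Right { 13/8, 7/4, 2 } — simplest 103/64
bbrbrrbbr: Left { 0, 1, 3/2, 25/16, 51/32 }, Right { 103/64, 13/8, 7/4, 2 } — simplest 205/128
bbrbrrbbrb: Left { 0, 1, 3/2, 25/16, 51/32, 205/128 }, Right { 103/64, 13/8, 7/4, 2 } — simplest 411/256
bbrbrrbbrbr: Left { 0, 1, 3/2, 25/16, 51/32, 205/128 }, Right { 411/256, 103/64, 13/8, 7/4, 2 } — simplest 821/512
bbrbrrbbrbrb: Left { 0, 1, 3/2, 25/16, 51/32, 205/128, 821/512 }, Right { 411/256, 103/64, 13/8, 7/4, 2 } — simplest 1643/1024
bbrbrrbbrbrbb: Left { 0, 1, 3/2, 25/16, 51/32, 205/128, 821/512, 1643/1024 }, Right { 411/256, 103/64, 13/8, 7/4, 2 } — simplest 3287/2048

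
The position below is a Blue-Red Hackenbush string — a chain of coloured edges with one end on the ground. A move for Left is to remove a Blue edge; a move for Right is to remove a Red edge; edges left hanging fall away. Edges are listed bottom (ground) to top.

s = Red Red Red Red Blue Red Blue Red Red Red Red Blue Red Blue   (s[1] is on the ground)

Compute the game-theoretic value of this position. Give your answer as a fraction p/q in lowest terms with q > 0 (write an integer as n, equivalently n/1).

g(R) = { (no moves) | 0 } -> -1
g(RR) = { (no moves) | -1 0 } -> -2
g(RRR) = { (no moves) | -2 -1 0 } -> -3
g(RRRR) = { (no moves) | -3 -2 -1 0 } -> -4
g(RRRRB) = { -4 | -3 -2 -1 0 } -> -7/2
g(RRRRBR) = { -4 | -7/2 -3 -2 -1 0 } -> -15/4
g(RRRRBRB) = { -4 -15/4 | -7/2 -3 -2 -1 0 } -> -29/8
g(RRRRBRBR) = { -4 -15/4 | -29/8 -7/2 -3 -2 -1 0 } -> -59/16
g(RRRRBRBRR) = { -4 -15/4 | -59/16 -29/8 -7/2 -3 -2 -1 0 } -> -119/32
g(RRRRBRBRRR) = { -4 -15/4 | -119/32 -59/16 -29/8 -7/2 -3 -2 -1 0 } -> -239/64
g(RRRRBRBRRRR) = { -4 -15/4 | -239/64 -119/32 -59/16 -29/8 -7/2 -3 -2 -1 0 } -> -479/128
g(RRRRBRBRRRRB) = { -4 -15/4 -479/128 | -239/64 -119/32 -59/16 -29/8 -7/2 -3 -2 -1 0 } -> -957/256
g(RRRRBRBRRRRBR) = { -4 -15/4 -479/128 | -957/256 -239/64 -119/32 -59/16 -29/8 -7/2 -3 -2 -1 0 } -> -1915/512
g(RRRRBRBRRRRBRB) = { -4 -15/4 -479/128 -1915/512 | -957/256 -239/64 -119/32 -59/16 -29/8 -7/2 -3 -2 -1 0 } -> -3829/1024

-3829/1024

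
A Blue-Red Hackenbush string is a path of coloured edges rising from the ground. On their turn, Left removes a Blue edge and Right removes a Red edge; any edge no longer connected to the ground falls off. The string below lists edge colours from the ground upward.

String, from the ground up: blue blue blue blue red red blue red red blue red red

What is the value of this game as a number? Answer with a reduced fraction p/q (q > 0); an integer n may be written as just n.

Build value(s[:k]) for k = 1..12, string s = blue blue blue blue red red blue red red blue red red.
step 1: add blue to get b; options L={ 0 } R={ (no moves) } so 1
step 2: add blue to get bb; options L={ 0 1 } R={ (no moves) } so 2
step 3: add blue to get bbb; options L={ 0 1 2 } R={ (no moves) } so 3
step 4: add blue to get bbbb; options L={ 0 1 2 3 } R={ (no moves) } so 4
step 5: add red to get bbbbr; options L={ 0 1 2 3 } R={ 4 } so 7/2
step 6: add red to get bbbbrr; options L={ 0 1 2 3 } R={ 7/2 4 } so 13/4
step 7: add blue to get bbbbrrb; options L={ 0 1 2 3 13/4 } R={ 7/2 4 } so 27/8
step 8: add red to get bbbbrrbr; options L={ 0 1 2 3 13/4 } R={ 27/8 7/2 4 } so 53/16
step 9: add red to get bbbbrrbrr; options L={ 0 1 2 3 13/4 } R={ 53/16 27/8 7/2 4 } so 105/32
step 10: add blue to get bbbbrrbrrb; options L={ 0 1 2 3 13/4 105/32 } R={ 53/16 27/8 7/2 4 } so 211/64
step 11: add red to get bbbbrrbrrbr; options L={ 0 1 2 3 13/4 105/32 } R={ 211/64 53/16 27/8 7/2 4 } so 421/128
step 12: add red to get bbbbrrbrrbrr; options L={ 0 1 2 3 13/4 105/32 } R={ 421/128 211/64 53/16 27/8 7/2 4 } so 841/256

841/256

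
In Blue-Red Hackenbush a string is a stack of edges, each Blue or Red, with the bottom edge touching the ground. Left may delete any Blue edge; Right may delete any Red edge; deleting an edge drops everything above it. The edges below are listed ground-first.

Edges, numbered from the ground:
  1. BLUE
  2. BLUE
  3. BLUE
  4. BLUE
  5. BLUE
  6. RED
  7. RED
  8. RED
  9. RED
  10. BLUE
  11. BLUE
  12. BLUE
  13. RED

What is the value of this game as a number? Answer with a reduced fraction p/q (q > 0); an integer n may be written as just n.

G_1 [B]  L=[0]  R=[(no moves)]  — 1
G_2 [BB]  L=[0,1]  R=[(no moves)]  — 2
G_3 [BBB]  L=[0,1,2]  R=[(no moves)]  — 3
G_4 [BBBB]  L=[0,1,2,3]  R=[(no moves)]  — 4
G_5 [BBBBB]  L=[0,1,2,3,4]  R=[(no moves)]  — 5
G_6 [BBBBBR]  L=[0,1,2,3,4]  R=[5]  — 9/2
G_7 [BBBBBRR]  L=[0,1,2,3,4]  R=[9/2,5]  — 17/4
G_8 [BBBBBRRR]  L=[0,1,2,3,4]  R=[17/4,9/2,5]  — 33/8
G_9 [BBBBBRRRR]  L=[0,1,2,3,4]  R=[33/8,17/4,9/2,5]  — 65/16
G_10 [BBBBBRRRRB]  L=[0,1,2,3,4,65/16]  R=[33/8,17/4,9/2,5]  — 131/32
G_11 [BBBBBRRRRBB]  L=[0,1,2,3,4,65/16,131/32]  R=[33/8,17/4,9/2,5]  — 263/64
G_12 [BBBBBRRRRBBB]  L=[0,1,2,3,4,65/16,131/32,263/64]  R=[33/8,17/4,9/2,5]  — 527/128
G_13 [BBBBBRRRRBBBR]  L=[0,1,2,3,4,65/16,131/32,263/64]  R=[527/128,33/8,17/4,9/2,5]  — 1053/256

1053/256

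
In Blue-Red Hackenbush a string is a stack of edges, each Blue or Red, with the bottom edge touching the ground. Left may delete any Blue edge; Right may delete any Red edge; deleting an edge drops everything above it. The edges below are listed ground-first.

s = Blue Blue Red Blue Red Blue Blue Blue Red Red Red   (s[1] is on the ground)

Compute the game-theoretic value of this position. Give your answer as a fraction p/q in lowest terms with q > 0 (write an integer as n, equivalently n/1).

Recurse on prefixes of the 11-edge string Blue Blue Red Blue Red Blue Blue Blue Red Red Red:
1 of 11 · B · max L 0 · min R +∞ ⇒ 1
2 of 11 · BB · max L 1 · min R +∞ ⇒ 2
3 of 11 · BBR · max L 1 · min R 2 ⇒ 3/2
4 of 11 · BBRB · max L 3/2 · min R 2 ⇒ 7/4
5 of 11 · BBRBR · max L 3/2 · min R 7/4 ⇒ 13/8
6 of 11 · BBRBRB · max L 13/8 · min R 7/4 ⇒ 27/16
7 of 11 · BBRBRBB · max L 27/16 · min R 7/4 ⇒ 55/32
8 of 11 · BBRBRBBB · max L 55/32 · min R 7/4 ⇒ 111/64
9 of 11 · BBRBRBBBR · max L 55/32 · min R 111/64 ⇒ 221/128
10 of 11 · BBRBRBBBRR · max L 55/32 · min R 221/128 ⇒ 441/256
11 of 11 · BBRBRBBBRRR · max L 55/32 · min R 441/256 ⇒ 881/512

881/512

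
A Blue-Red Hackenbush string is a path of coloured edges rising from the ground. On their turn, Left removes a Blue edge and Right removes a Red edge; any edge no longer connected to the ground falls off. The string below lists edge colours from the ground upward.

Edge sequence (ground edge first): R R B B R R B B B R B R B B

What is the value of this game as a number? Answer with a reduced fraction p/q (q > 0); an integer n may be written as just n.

-5673/4096

step 1: add R to get R; options L={ (no moves) } R={ 0 } — -1
step 2: add R to get RR; options L={ (no moves) } R={ -1; 0 } — -2
step 3: add B to get RRB; options L={ -2 } R={ -1; 0 } — -3/2
step 4: add B to get RRBB; options L={ -2; -3/2 } R={ -1; 0 } — -5/4
step 5: add R to get RRBBR; options L={ -2; -3/2 } R={ -5/4; -1; 0 } — -11/8
step 6: add R to get RRBBRR; options L={ -2; -3/2 } R={ -11/8; -5/4; -1; 0 } — -23/16
step 7: add B to get RRBBRRB; options L={ -2; -3/2; -23/16 } R={ -11/8; -5/4; -1; 0 } — -45/32
step 8: add B to get RRBBRRBB; options L={ -2; -3/2; -23/16; -45/32 } R={ -11/8; -5/4; -1; 0 } — -89/64
step 9: add B to get RRBBRRBBB; options L={ -2; -3/2; -23/16; -45/32; -89/64 } R={ -11/8; -5/4; -1; 0 } — -177/128
step 10: add R to get RRBBRRBBBR; options L={ -2; -3/2; -23/16; -45/32; -89/64 } R={ -177/128; -11/8; -5/4; -1; 0 } — -355/256
step 11: add B to get RRBBRRBBBRB; options L={ -2; -3/2; -23/16; -45/32; -89/64; -355/256 } R={ -177/128; -11/8; -5/4; -1; 0 } — -709/512
step 12: add R to get RRBBRRBBBRBR; options L={ -2; -3/2; -23/16; -45/32; -89/64; -355/256 } R={ -709/512; -177/128; -11/8; -5/4; -1; 0 } — -1419/1024
step 13: add B to get RRBBRRBBBRBRB; options L={ -2; -3/2; -23/16; -45/32; -89/64; -355/256; -1419/1024 } R={ -709/512; -177/128; -11/8; -5/4; -1; 0 } — -2837/2048
step 14: add B to get RRBBRRBBBRBRBB; options L={ -2; -3/2; -23/16; -45/32; -89/64; -355/256; -1419/1024; -2837/2048 } R={ -709/512; -177/128; -11/8; -5/4; -1; 0 } — -5673/4096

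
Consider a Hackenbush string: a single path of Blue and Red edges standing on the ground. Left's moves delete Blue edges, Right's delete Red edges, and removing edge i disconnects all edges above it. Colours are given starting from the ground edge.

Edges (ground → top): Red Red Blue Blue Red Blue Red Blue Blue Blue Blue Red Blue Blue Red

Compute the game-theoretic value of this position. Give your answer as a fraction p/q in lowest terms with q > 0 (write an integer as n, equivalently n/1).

Prefix values for Red Red Blue Blue Red Blue Red Blue Blue Blue Blue Red Blue Blue Red via {L|R} + simplicity:
edge 1 of 15 (Red): {  | 0 } -> -1
edge 2 of 15 (Red): {  | -1 0 } -> -2
edge 3 of 15 (Blue): { -2 | -1 0 } -> -3/2
edge 4 of 15 (Blue): { -2 -3/2 | -1 0 } -> -5/4
edge 5 of 15 (Red): { -2 -3/2 | -5/4 -1 0 } -> -11/8
edge 6 of 15 (Blue): { -2 -3/2 -11/8 | -5/4 -1 0 } -> -21/16
edge 7 of 15 (Red): { -2 -3/2 -11/8 | -21/16 -5/4 -1 0 } -> -43/32
edge 8 of 15 (Blue): { -2 -3/2 -11/8 -43/32 | -21/16 -5/4 -1 0 } -> -85/64
edge 9 of 15 (Blue): { -2 -3/2 -11/8 -43/32 -85/64 | -21/16 -5/4 -1 0 } -> -169/128
edge 10 of 15 (Blue): { -2 -3/2 -11/8 -43/32 -85/64 -169/128 | -21/16 -5/4 -1 0 } -> -337/256
edge 11 of 15 (Blue): { -2 -3/2 -11/8 -43/32 -85/64 -169/128 -337/256 | -21/16 -5/4 -1 0 } -> -673/512
edge 12 of 15 (Red): { -2 -3/2 -11/8 -43/32 -85/64 -169/128 -337/256 | -673/512 -21/16 -5/4 -1 0 } -> -1347/1024
edge 13 of 15 (Blue): { -2 -3/2 -11/8 -43/32 -85/64 -169/128 -337/256 -1347/1024 | -673/512 -21/16 -5/4 -1 0 } -> -2693/2048
edge 14 of 15 (Blue): { -2 -3/2 -11/8 -43/32 -85/64 -169/128 -337/256 -1347/1024 -2693/2048 | -673/512 -21/16 -5/4 -1 0 } -> -5385/4096
edge 15 of 15 (Red): { -2 -3/2 -11/8 -43/32 -85/64 -169/128 -337/256 -1347/1024 -2693/2048 | -5385/4096 -673/512 -21/16 -5/4 -1 0 } -> -10771/8192

-10771/8192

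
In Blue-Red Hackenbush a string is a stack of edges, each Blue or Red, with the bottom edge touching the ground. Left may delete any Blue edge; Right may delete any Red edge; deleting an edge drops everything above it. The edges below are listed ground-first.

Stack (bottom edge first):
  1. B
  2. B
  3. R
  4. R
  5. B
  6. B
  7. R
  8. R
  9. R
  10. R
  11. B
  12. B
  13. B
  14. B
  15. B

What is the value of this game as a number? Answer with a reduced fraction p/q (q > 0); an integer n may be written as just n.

1 of 15 · B · max L 0 · min R +∞ → 1
2 of 15 · BB · max L 1 · min R +∞ → 2
3 of 15 · BBR · max L 1 · min R 2 → 3/2
4 of 15 · BBRR · max L 1 · min R 3/2 → 5/4
5 of 15 · BBRRB · max L 5/4 · min R 3/2 → 11/8
6 of 15 · BBRRBB · max L 11/8 · min R 3/2 → 23/16
7 of 15 · BBRRBBR · max L 11/8 · min R 23/16 → 45/32
8 of 15 · BBRRBBRR · max L 11/8 · min R 45/32 → 89/64
9 of 15 · BBRRBBRRR · max L 11/8 · min R 89/64 → 177/128
10 of 15 · BBRRBBRRRR · max L 11/8 · min R 177/128 → 353/256
11 of 15 · BBRRBBRRRRB · max L 353/256 · min R 177/128 → 707/512
12 of 15 · BBRRBBRRRRBB · max L 707/512 · min R 177/128 → 1415/1024
13 of 15 · BBRRBBRRRRBBB · max L 1415/1024 · min R 177/128 → 2831/2048
14 of 15 · BBRRBBRRRRBBBB · max L 2831/2048 · min R 177/128 → 5663/4096
15 of 15 · BBRRBBRRRRBBBBB · max L 5663/4096 · min R 177/128 → 11327/8192

11327/8192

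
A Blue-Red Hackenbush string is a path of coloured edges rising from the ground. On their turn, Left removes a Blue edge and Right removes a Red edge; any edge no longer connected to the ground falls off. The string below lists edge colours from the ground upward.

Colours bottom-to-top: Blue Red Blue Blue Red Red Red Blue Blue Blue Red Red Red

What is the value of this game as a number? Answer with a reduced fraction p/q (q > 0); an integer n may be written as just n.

3185/4096

B: Left { 0 }, Right { ∅ } -> simplest 1
BR: Left { 0 }, Right { 1 } -> simplest 1/2
BRB: Left { 0, 1/2 }, Right { 1 } -> simplest 3/4
BRBB: Left { 0, 1/2, 3/4 }, Right { 1 } -> simplest 7/8
BRBBR: Left { 0, 1/2, 3/4 }, Right { 7/8, 1 } -> simplest 13/16
BRBBRR: Left { 0, 1/2, 3/4 }, Right { 13/16, 7/8, 1 } -> simplest 25/32
BRBBRRR: Left { 0, 1/2, 3/4 }, Right { 25/32, 13/16, 7/8, 1 } -> simplest 49/64
BRBBRRRB: Left { 0, 1/2, 3/4, 49/64 }, Right { 25/32, 13/16, 7/8, 1 } -> simplest 99/128
BRBBRRRBB: Left { 0, 1/2, 3/4, 49/64, 99/128 }, Right { 25/32, 13/16, 7/8, 1 } -> simplest 199/256
BRBBRRRBBB: Left { 0, 1/2, 3/4, 49/64, 99/128, 199/256 }, Right { 25/32, 13/16, 7/8, 1 } -> simplest 399/512
BRBBRRRBBBR: Left { 0, 1/2, 3/4, 49/64, 99/128, 199/256 }, Right { 399/512, 25/32, 13/16, 7/8, 1 } -> simplest 797/1024
BRBBRRRBBBRR: Left { 0, 1/2, 3/4, 49/64, 99/128, 199/256 }, Right { 797/1024, 399/512, 25/32, 13/16, 7/8, 1 } -> simplest 1593/2048
BRBBRRRBBBRRR: Left { 0, 1/2, 3/4, 49/64, 99/128, 199/256 }, Right { 1593/2048, 797/1024, 399/512, 25/32, 13/16, 7/8, 1 } -> simplest 3185/4096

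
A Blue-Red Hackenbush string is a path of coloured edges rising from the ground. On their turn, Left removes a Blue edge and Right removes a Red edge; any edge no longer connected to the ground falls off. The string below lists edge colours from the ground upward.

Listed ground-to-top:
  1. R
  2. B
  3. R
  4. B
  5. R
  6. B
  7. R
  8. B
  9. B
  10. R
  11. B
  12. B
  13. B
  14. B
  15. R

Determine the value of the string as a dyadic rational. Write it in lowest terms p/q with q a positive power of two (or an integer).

-10819/16384

step 1: add R to get R; options L={ ∅ } R={ 0 } -> -1
step 2: add B to get RB; options L={ -1 } R={ 0 } -> -1/2
step 3: add R to get RBR; options L={ -1 } R={ -1/2, 0 } -> -3/4
step 4: add B to get RBRB; options L={ -1, -3/4 } R={ -1/2, 0 } -> -5/8
step 5: add R to get RBRBR; options L={ -1, -3/4 } R={ -5/8, -1/2, 0 } -> -11/16
step 6: add B to get RBRBRB; options L={ -1, -3/4, -11/16 } R={ -5/8, -1/2, 0 } -> -21/32
step 7: add R to get RBRBRBR; options L={ -1, -3/4, -11/16 } R={ -21/32, -5/8, -1/2, 0 } -> -43/64
step 8: add B to get RBRBRBRB; options L={ -1, -3/4, -11/16, -43/64 } R={ -21/32, -5/8, -1/2, 0 } -> -85/128
step 9: add B to get RBRBRBRBB; options L={ -1, -3/4, -11/16, -43/64, -85/128 } R={ -21/32, -5/8, -1/2, 0 } -> -169/256
step 10: add R to get RBRBRBRBBR; options L={ -1, -3/4, -11/16, -43/64, -85/128 } R={ -169/256, -21/32, -5/8, -1/2, 0 } -> -339/512
step 11: add B to get RBRBRBRBBRB; options L={ -1, -3/4, -11/16, -43/64, -85/128, -339/512 } R={ -169/256, -21/32, -5/8, -1/2, 0 } -> -677/1024
step 12: add B to get RBRBRBRBBRBB; options L={ -1, -3/4, -11/16, -43/64, -85/128, -339/512, -677/1024 } R={ -169/256, -21/32, -5/8, -1/2, 0 } -> -1353/2048
step 13: add B to get RBRBRBRBBRBBB; options L={ -1, -3/4, -11/16, -43/64, -85/128, -339/512, -677/1024, -1353/2048 } R={ -169/256, -21/32, -5/8, -1/2, 0 } -> -2705/4096
step 14: add B to get RBRBRBRBBRBBBB; options L={ -1, -3/4, -11/16, -43/64, -85/128, -339/512, -677/1024, -1353/2048, -2705/4096 } R={ -169/256, -21/32, -5/8, -1/2, 0 } -> -5409/8192
step 15: add R to get RBRBRBRBBRBBBBR; options L={ -1, -3/4, -11/16, -43/64, -85/128, -339/512, -677/1024, -1353/2048, -2705/4096 } R={ -5409/8192, -169/256, -21/32, -5/8, -1/2, 0 } -> -10819/16384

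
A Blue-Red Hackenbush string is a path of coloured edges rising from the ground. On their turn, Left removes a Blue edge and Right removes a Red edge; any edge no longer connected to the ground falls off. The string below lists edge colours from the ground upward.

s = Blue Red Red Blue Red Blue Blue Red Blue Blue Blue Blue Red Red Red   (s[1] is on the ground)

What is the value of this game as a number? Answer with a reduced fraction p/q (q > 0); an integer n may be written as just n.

Recurse on prefixes of the 15-edge string Blue Red Red Blue Red Blue Blue Red Blue Blue Blue Blue Red Red Red:
B: Left { 0 }, Right { · } = simplest 1
BR: Left { 0 }, Right { 1 } = simplest 1/2
BRR: Left { 0 }, Right { 1/2,1 } = simplest 1/4
BRRB: Left { 0,1/4 }, Right { 1/2,1 } = simplest 3/8
BRRBR: Left { 0,1/4 }, Right { 3/8,1/2,1 } = simplest 5/16
BRRBRB: Left { 0,1/4,5/16 }, Right { 3/8,1/2,1 } = simplest 11/32
BRRBRBB: Left { 0,1/4,5/16,11/32 }, Right { 3/8,1/2,1 } = simplest 23/64
BRRBRBBR: Left { 0,1/4,5/16,11/32 }, Right { 23/64,3/8,1/2,1 } = simplest 45/128
BRRBRBBRB: Left { 0,1/4,5/16,11/32,45/128 }, Right { 23/64,3/8,1/2,1 } = simplest 91/256
BRRBRBBRBB: Left { 0,1/4,5/16,11/32,45/128,91/256 }, Right { 23/64,3/8,1/2,1 } = simplest 183/512
BRRBRBBRBBB: Left { 0,1/4,5/16,11/32,45/128,91/256,183/512 }, Right { 23/64,3/8,1/2,1 } = simplest 367/1024
BRRBRBBRBBBB: Left { 0,1/4,5/16,11/32,45/128,91/256,183/512,367/1024 }, Right { 23/64,3/8,1/2,1 } = simplest 735/2048
BRRBRBBRBBBBR: Left { 0,1/4,5/16,11/32,45/128,91/256,183/512,367/1024 }, Right { 735/2048,23/64,3/8,1/2,1 } = simplest 1469/4096
BRRBRBBRBBBBRR: Left { 0,1/4,5/16,11/32,45/128,91/256,183/512,367/1024 }, Right { 1469/4096,735/2048,23/64,3/8,1/2,1 } = simplest 2937/8192
BRRBRBBRBBBBRRR: Left { 0,1/4,5/16,11/32,45/128,91/256,183/512,367/1024 }, Right { 2937/8192,1469/4096,735/2048,23/64,3/8,1/2,1 } = simplest 5873/16384

5873/16384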